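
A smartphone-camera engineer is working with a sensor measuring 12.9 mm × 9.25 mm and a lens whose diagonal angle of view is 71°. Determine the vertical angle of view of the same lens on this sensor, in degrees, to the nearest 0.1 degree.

45.1°

Sensor diagonal = √(12.9² + 9.25²) = √251.9725 ≈ 15.8736 mm.
From the diagonal AOV: f = 15.8736 / (2·tan(35.5°)) = 15.8736 / 1.42659 ≈ 11.1270 mm.
Vertical AOV = 2·arctan(9.25 / (2 × 11.1270)) = 2·arctan(0.41566) ≈ 45.1409°.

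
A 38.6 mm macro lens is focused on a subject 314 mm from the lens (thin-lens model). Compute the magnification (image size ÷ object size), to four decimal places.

Thin lens: 1/f = 1/dₒ + 1/dᵢ → 1/dᵢ = 1/38.6 − 1/314 = 0.0227220 mm⁻¹, so dᵢ ≈ 44.0102 mm.
Magnification m = dᵢ/dₒ = 44.0102/314 ≈ 0.14016.

0.1402×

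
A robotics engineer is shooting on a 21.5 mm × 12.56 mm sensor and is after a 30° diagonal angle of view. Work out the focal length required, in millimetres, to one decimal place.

Sensor diagonal = √(21.5² + 12.56²) = √620.0036 ≈ 24.8999 mm.
From α = 2·arctan(d/2f) we get f = d / (2·tan(α/2)).
With d = 24.8999 mm and α/2 = 15°, tan(α/2) ≈ 0.26795, so f ≈ 24.8999 / 0.53590 ≈ 46.4638 mm.

46.5 mm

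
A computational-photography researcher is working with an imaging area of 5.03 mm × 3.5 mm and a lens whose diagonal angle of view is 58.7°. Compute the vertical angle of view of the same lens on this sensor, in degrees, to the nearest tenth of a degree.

Sensor diagonal = √(5.03² + 3.5²) = √37.5509 ≈ 6.1279 mm.
From the diagonal AOV: f = 6.1279 / (2·tan(29.35°)) = 6.1279 / 1.12464 ≈ 5.4487 mm.
Vertical AOV = 2·arctan(3.5 / (2 × 5.4487)) = 2·arctan(0.32118) ≈ 35.6115°.

35.6°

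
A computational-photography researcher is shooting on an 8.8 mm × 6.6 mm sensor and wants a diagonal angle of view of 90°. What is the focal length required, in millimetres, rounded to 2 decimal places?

5.50 mm

Sensor diagonal = √(8.8² + 6.6²) = √121.0000 ≈ 11.0000 mm.
From α = 2·arctan(d/2f) we get f = d / (2·tan(α/2)).
With d = 11.0000 mm and α/2 = 45°, tan(α/2) ≈ 1.00000, so f ≈ 11.0000 / 2.00000 ≈ 5.5000 mm.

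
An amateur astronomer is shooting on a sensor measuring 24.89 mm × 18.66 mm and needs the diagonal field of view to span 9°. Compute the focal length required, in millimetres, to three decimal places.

Sensor diagonal = √(24.89² + 18.66²) = √967.7077 ≈ 31.1080 mm.
From α = 2·arctan(d/2f) we get f = d / (2·tan(α/2)).
With d = 31.1080 mm and α/2 = 4.5°, tan(α/2) ≈ 0.07870, so f ≈ 31.1080 / 0.15740 ≈ 197.6323 mm.

197.632 mm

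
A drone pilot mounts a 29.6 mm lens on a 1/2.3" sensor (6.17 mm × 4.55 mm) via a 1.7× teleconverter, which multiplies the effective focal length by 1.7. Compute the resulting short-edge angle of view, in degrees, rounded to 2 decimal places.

5.18°

Effective focal length f = 29.6 × 1.7 = 50.32 mm.
α = 2·arctan(4.55 / (2 × 50.32)) = 2·arctan(0.04521) ≈ 5.1772°.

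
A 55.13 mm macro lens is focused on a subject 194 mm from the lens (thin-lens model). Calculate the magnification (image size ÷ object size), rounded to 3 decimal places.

0.397×

Thin lens: 1/f = 1/dₒ + 1/dᵢ → 1/dᵢ = 1/55.13 − 1/194 = 0.0129843 mm⁻¹, so dᵢ ≈ 77.0161 mm.
Magnification m = dᵢ/dₒ = 77.0161/194 ≈ 0.39699.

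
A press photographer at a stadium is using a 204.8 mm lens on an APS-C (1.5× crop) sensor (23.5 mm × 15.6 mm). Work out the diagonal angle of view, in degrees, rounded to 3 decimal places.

Sensor diagonal = √(23.5² + 15.6²) = √795.6100 ≈ 28.2066 mm.
Angle of view α = 2·arctan(d/2f) with d = 28.2066 mm and f = 204.8 mm.
d/2f = 0.06886; arctan(0.06886) ≈ 3.9394°, so α ≈ 7.8788°.

7.879°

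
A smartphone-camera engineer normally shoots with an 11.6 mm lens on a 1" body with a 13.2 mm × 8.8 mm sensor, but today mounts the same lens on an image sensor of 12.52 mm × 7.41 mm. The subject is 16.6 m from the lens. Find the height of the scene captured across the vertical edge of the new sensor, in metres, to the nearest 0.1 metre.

10.6 m

The focal length stays 11.6 mm; the relevant sensor dimension is now h = 7.41 mm. Object distance dₒ = 16.6 m = 16600 mm.
Thin-lens field height W = h·(dₒ − f)/f = 7.41 × (16600 − 11.6)/11.6 ≈ 10596.556 mm = 10.5966 m.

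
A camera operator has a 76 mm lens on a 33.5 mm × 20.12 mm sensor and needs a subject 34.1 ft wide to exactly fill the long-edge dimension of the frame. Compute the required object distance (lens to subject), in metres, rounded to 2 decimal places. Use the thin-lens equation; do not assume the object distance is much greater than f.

W: 34.1 ft × 304.8 mm/ft = 10393.68 mm.
Magnification m = w/W = dᵢ/dₒ; combined with 1/f = 1/dₒ + 1/dᵢ this gives dₒ = f·(1 + W/w).
dₒ = 76 mm × (1 + 10393.7/33.5) = 76 × 311.2591 ≈ 23655.691 mm = 23.6557 m.

23.66 m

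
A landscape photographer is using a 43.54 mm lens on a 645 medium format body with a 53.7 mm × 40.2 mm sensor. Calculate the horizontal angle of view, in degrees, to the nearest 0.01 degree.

Angle of view α = 2·arctan(w/2f) with w = 53.7 mm and f = 43.54 mm.
w/2f = 0.61667; arctan(0.61667) ≈ 31.6611°, so α ≈ 63.3221°.

63.32°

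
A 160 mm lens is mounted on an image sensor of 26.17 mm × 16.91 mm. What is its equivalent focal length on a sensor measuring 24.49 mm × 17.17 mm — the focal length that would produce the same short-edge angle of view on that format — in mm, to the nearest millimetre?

Equal angle of view means equal height/f ratio, so f₂ = f₁ · (height₂/height₁) = 160 × 17.17/16.91.
f₂ = 160 × 1.01538 ≈ 162.460 mm.

162 mm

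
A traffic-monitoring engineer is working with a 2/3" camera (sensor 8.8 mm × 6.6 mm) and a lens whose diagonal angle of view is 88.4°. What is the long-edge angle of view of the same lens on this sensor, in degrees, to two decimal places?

75.76°

Sensor diagonal = √(8.8² + 6.6²) = √121.0000 ≈ 11.0000 mm.
From the diagonal AOV: f = 11.0000 / (2·tan(44.2°)) = 11.0000 / 1.94492 ≈ 5.6558 mm.
Long-edge AOV = 2·arctan(8.8 / (2 × 5.6558)) = 2·arctan(0.77797) ≈ 75.7634°.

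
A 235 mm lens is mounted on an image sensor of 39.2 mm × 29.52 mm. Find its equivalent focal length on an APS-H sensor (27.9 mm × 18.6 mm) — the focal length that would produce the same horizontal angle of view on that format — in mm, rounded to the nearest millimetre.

Equal angle of view means equal width/f ratio, so f₂ = f₁ · (width₂/width₁) = 235 × 27.9/39.2.
f₂ = 235 × 0.71173 ≈ 167.258 mm.

167 mm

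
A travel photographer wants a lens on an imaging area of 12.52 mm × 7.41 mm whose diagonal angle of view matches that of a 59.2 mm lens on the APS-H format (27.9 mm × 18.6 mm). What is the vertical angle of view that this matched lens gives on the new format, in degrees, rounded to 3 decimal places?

16.416°

Sensor diagonal = √(27.9² + 18.6²) = √1124.3700 ≈ 33.5316 mm.
Sensor diagonal = √(12.52² + 7.41²) = √211.6585 ≈ 14.5485 mm.
Equal diagonal AOV ⇒ f₂ = f₁ · 14.5485/33.5316 = 59.2 × 0.43387 ≈ 25.6853 mm.
Vertical AOV on the new format = 2·arctan(7.41 / (2 × 25.6853)) = 2·arctan(0.14425) ≈ 16.4161°.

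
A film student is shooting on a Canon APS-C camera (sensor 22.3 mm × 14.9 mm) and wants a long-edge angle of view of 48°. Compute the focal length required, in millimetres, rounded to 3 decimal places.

From α = 2·arctan(w/2f) we get f = w / (2·tan(α/2)).
With w = 22.3 mm and α/2 = 24°, tan(α/2) ≈ 0.44523, so f ≈ 22.3 / 0.89046 ≈ 25.0433 mm.

25.043 mm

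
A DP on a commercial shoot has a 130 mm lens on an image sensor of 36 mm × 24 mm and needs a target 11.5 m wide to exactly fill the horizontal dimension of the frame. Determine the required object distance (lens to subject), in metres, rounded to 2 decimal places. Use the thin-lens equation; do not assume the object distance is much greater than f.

41.66 m

W: 11.5 m = 11500 mm.
Magnification m = w/W = dᵢ/dₒ; combined with 1/f = 1/dₒ + 1/dᵢ this gives dₒ = f·(1 + W/w).
dₒ = 130 mm × (1 + 11500/36) = 130 × 320.4444 ≈ 41657.778 mm = 41.6578 m.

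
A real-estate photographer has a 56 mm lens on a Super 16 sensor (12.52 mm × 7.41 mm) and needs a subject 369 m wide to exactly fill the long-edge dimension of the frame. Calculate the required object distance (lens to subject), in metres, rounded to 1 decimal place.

W: 369 m = 369000 mm.
Magnification m = w/W = dᵢ/dₒ; combined with 1/f = 1/dₒ + 1/dᵢ this gives dₒ = f·(1 + W/w).
dₒ = 56 mm × (1 + 369000/12.52) = 56 × 29473.8435 ≈ 1650535.233 mm = 1650.54 m.

1650.5 m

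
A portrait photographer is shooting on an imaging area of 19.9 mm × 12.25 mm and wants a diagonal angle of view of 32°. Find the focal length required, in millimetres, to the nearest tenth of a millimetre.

40.7 mm

Sensor diagonal = √(19.9² + 12.25²) = √546.0725 ≈ 23.3682 mm.
From α = 2·arctan(d/2f) we get f = d / (2·tan(α/2)).
With d = 23.3682 mm and α/2 = 16°, tan(α/2) ≈ 0.28675, so f ≈ 23.3682 / 0.57349 ≈ 40.7473 mm.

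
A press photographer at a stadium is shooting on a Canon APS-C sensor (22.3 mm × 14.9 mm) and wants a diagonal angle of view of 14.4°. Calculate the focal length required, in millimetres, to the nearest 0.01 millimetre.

Sensor diagonal = √(22.3² + 14.9²) = √719.3000 ≈ 26.8198 mm.
From α = 2·arctan(d/2f) we get f = d / (2·tan(α/2)).
With d = 26.8198 mm and α/2 = 7.2°, tan(α/2) ≈ 0.12633, so f ≈ 26.8198 / 0.25266 ≈ 106.1502 mm.

106.15 mm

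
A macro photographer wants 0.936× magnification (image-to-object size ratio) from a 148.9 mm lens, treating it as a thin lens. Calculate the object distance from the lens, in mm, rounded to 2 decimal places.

With m = dᵢ/dₒ and 1/f = 1/dₒ + 1/dᵢ, substituting dᵢ = m·dₒ gives 1/f = (1 + 1/m)/dₒ, hence dₒ = f·(1 + 1/m).
dₒ = 148.9 × (1 + 1/0.936) = 148.9 × 2.06838 ≈ 307.981 mm.

307.98 mm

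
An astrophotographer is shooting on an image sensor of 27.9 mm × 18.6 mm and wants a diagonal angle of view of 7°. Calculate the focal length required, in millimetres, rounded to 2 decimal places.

Sensor diagonal = √(27.9² + 18.6²) = √1124.3700 ≈ 33.5316 mm.
From α = 2·arctan(d/2f) we get f = d / (2·tan(α/2)).
With d = 33.5316 mm and α/2 = 3.5°, tan(α/2) ≈ 0.06116, so f ≈ 33.5316 / 0.12233 ≈ 274.1186 mm.

274.12 mm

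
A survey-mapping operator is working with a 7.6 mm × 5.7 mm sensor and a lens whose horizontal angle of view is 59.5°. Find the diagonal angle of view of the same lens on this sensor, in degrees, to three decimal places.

From the horizontal AOV: f = 7.6 / (2·tan(29.75°)) = 7.6 / 1.14309 ≈ 6.6486 mm.
Sensor diagonal = √(7.6² + 5.7²) = √90.2500 ≈ 9.5000 mm.
Diagonal AOV = 2·arctan(9.5000 / (2 × 6.6486)) = 2·arctan(0.71443) ≈ 71.0866°.

71.087°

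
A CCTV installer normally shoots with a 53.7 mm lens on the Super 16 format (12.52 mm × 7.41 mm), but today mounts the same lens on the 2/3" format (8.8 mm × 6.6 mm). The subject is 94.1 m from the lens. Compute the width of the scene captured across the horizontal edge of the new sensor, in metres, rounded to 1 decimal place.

15.4 m

The focal length stays 53.7 mm; the relevant sensor dimension is now w = 8.8 mm. Object distance dₒ = 94.1 m = 94100 mm.
Thin-lens field width W = w·(dₒ − f)/f = 8.8 × (94100 − 53.7)/53.7 ≈ 15411.684 mm = 15.4117 m.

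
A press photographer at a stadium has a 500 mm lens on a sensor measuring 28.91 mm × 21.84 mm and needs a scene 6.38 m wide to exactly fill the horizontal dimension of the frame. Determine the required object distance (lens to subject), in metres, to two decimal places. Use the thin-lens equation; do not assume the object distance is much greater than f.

110.84 m

W: 6.38 m = 6380 mm.
Magnification m = w/W = dᵢ/dₒ; combined with 1/f = 1/dₒ + 1/dᵢ this gives dₒ = f·(1 + W/w).
dₒ = 500 mm × (1 + 6380/28.91) = 500 × 221.6849 ≈ 110842.442 mm = 110.842 m.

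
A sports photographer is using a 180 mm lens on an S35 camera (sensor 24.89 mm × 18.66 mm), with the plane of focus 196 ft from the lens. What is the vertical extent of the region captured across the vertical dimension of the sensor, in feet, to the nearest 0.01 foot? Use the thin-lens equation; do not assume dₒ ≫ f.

20.26 ft

dₒ: 196 ft × 304.8 mm/ft = 59740.80 mm.
Similar triangles through the lens centre give W/dₒ = h/dᵢ; with 1/f = 1/dₒ + 1/dᵢ this gives W = h·(dₒ − f)/f.
W = 18.66 mm × (59740.8 − 180) / 180 = 18.66 × 330.8933 ≈ 6174.469 mm = 6174.469/304.8 ft = 20.2574 ft.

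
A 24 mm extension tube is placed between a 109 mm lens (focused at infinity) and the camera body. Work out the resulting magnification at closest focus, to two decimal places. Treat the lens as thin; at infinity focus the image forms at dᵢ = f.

0.22×

The tube moves the image plane from f to f + e, so dᵢ = 109 + 24 = 133 mm. Focus is achieved when 1/f = 1/dₒ + 1/dᵢ, giving dₒ = 1/(1/f − 1/(f+e)).
Magnification m = dᵢ/dₒ = (f+e)·(1/f − 1/(f+e)) = e/f = 24/109 ≈ 0.2202.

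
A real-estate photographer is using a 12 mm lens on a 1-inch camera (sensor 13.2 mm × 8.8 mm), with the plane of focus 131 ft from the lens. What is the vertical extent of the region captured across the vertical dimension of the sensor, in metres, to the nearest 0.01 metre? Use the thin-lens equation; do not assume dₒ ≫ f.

dₒ: 131 ft × 304.8 mm/ft = 39928.80 mm.
Similar triangles through the lens centre give W/dₒ = h/dᵢ; with 1/f = 1/dₒ + 1/dᵢ this gives W = h·(dₒ − f)/f.
W = 8.8 mm × (39928.8 − 12) / 12 = 8.8 × 3326.3999 ≈ 29272.319 mm = 29.2723 m.

29.27 m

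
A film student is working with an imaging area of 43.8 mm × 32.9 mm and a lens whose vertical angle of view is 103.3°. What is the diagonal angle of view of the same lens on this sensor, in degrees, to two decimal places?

From the vertical AOV: f = 32.9 / (2·tan(51.65°)) = 32.9 / 2.52790 ≈ 13.0148 mm.
Sensor diagonal = √(43.8² + 32.9²) = √3000.8500 ≈ 54.7800 mm.
Diagonal AOV = 2·arctan(54.7800 / (2 × 13.0148)) = 2·arctan(2.10454) ≈ 129.1692°.

129.17°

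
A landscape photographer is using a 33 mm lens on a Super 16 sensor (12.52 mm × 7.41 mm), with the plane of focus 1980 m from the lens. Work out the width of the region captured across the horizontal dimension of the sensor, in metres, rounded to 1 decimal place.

dₒ: 1980 m = 1.98e+06 mm.
Similar triangles through the lens centre give W/dₒ = w/dᵢ; with 1/f = 1/dₒ + 1/dᵢ this gives W = w·(dₒ − f)/f.
W = 12.52 mm × (1.98e+06 − 33) / 33 = 12.52 × 59999.0000 ≈ 751187.480 mm = 751.187 m.

751.2 m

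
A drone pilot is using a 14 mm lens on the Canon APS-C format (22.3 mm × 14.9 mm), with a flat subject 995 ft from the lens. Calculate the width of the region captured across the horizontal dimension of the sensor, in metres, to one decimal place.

483.1 m

dₒ: 995 ft × 304.8 mm/ft = 303275.99 mm.
Similar triangles through the lens centre give W/dₒ = w/dᵢ; with 1/f = 1/dₒ + 1/dᵢ this gives W = w·(dₒ − f)/f.
W = 22.3 mm × (303276 − 14) / 14 = 22.3 × 21661.5707 ≈ 483053.027 mm = 483.053 m.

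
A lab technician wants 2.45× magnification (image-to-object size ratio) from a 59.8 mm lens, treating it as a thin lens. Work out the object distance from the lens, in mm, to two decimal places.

84.21 mm

With m = dᵢ/dₒ and 1/f = 1/dₒ + 1/dᵢ, substituting dᵢ = m·dₒ gives 1/f = (1 + 1/m)/dₒ, hence dₒ = f·(1 + 1/m).
dₒ = 59.8 × (1 + 1/2.45) = 59.8 × 1.40816 ≈ 84.208 mm.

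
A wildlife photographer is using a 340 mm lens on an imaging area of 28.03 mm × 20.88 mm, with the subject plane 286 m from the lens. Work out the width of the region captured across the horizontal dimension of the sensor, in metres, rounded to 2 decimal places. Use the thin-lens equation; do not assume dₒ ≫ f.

dₒ: 286 m = 286000 mm.
Similar triangles through the lens centre give W/dₒ = w/dᵢ; with 1/f = 1/dₒ + 1/dᵢ this gives W = w·(dₒ − f)/f.
W = 28.03 mm × (286000 − 340) / 340 = 28.03 × 840.1765 ≈ 23550.146 mm = 23.5501 m.

23.55 m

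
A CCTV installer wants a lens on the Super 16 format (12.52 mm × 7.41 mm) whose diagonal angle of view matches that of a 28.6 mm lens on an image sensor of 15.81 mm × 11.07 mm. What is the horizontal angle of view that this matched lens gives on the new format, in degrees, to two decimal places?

Sensor diagonal = √(15.81² + 11.07²) = √372.5010 ≈ 19.3003 mm.
Sensor diagonal = √(12.52² + 7.41²) = √211.6585 ≈ 14.5485 mm.
Equal diagonal AOV ⇒ f₂ = f₁ · 14.5485/19.3003 = 28.6 × 0.75380 ≈ 21.5586 mm.
Horizontal AOV on the new format = 2·arctan(12.52 / (2 × 21.5586)) = 2·arctan(0.29037) ≈ 32.3836°.

32.38°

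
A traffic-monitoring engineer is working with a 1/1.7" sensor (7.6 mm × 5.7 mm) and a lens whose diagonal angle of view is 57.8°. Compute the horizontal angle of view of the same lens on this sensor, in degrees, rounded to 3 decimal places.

Sensor diagonal = √(7.6² + 5.7²) = √90.2500 ≈ 9.5000 mm.
From the diagonal AOV: f = 9.5000 / (2·tan(28.9°)) = 9.5000 / 1.10406 ≈ 8.6046 mm.
Horizontal AOV = 2·arctan(7.6 / (2 × 8.6046)) = 2·arctan(0.44162) ≈ 47.6548°.

47.655°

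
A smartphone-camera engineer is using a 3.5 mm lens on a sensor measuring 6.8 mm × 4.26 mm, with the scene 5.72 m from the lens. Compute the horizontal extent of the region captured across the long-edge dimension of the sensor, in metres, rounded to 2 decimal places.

dₒ: 5.72 m = 5720 mm.
Similar triangles through the lens centre give W/dₒ = w/dᵢ; with 1/f = 1/dₒ + 1/dᵢ this gives W = w·(dₒ − f)/f.
W = 6.8 mm × (5720 − 3.5) / 3.5 = 6.8 × 1633.2857 ≈ 11106.343 mm = 11.1063 m.

11.11 m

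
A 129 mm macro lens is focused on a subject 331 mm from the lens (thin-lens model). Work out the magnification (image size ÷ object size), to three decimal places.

0.639×

Thin lens: 1/f = 1/dₒ + 1/dᵢ → 1/dᵢ = 1/129 − 1/331 = 0.0047308 mm⁻¹, so dᵢ ≈ 211.3812 mm.
Magnification m = dᵢ/dₒ = 211.3812/331 ≈ 0.63861.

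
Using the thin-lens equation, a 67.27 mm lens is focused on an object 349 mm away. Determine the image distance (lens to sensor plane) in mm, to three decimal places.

1/dᵢ = 1/f − 1/dₒ = 1/67.27 − 1/349 = 0.0120001 mm⁻¹.
dᵢ = 1/0.0120001 ≈ 83.3324 mm.

83.332 mm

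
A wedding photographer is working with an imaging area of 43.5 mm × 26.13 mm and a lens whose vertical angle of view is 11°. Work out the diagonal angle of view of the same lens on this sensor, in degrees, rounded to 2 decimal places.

21.18°

From the vertical AOV: f = 26.13 / (2·tan(5.5°)) = 26.13 / 0.19258 ≈ 135.6852 mm.
Sensor diagonal = √(43.5² + 26.13²) = √2575.0269 ≈ 50.7447 mm.
Diagonal AOV = 2·arctan(50.7447 / (2 × 135.6852)) = 2·arctan(0.18699) ≈ 21.1833°.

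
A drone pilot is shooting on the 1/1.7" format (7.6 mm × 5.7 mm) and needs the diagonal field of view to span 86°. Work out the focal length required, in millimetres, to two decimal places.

Sensor diagonal = √(7.6² + 5.7²) = √90.2500 ≈ 9.5000 mm.
From α = 2·arctan(d/2f) we get f = d / (2·tan(α/2)).
With d = 9.5000 mm and α/2 = 43°, tan(α/2) ≈ 0.93252, so f ≈ 9.5000 / 1.86503 ≈ 5.0938 mm.

5.09 mm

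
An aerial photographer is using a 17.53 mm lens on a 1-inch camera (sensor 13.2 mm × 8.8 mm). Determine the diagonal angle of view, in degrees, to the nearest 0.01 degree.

48.69°

Sensor diagonal = √(13.2² + 8.8²) = √251.6800 ≈ 15.8644 mm.
Angle of view α = 2·arctan(d/2f) with d = 15.8644 mm and f = 17.53 mm.
d/2f = 0.45249; arctan(0.45249) ≈ 24.3464°, so α ≈ 48.6929°.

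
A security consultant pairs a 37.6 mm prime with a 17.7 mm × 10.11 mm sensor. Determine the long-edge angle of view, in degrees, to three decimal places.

Angle of view α = 2·arctan(w/2f) with w = 17.7 mm and f = 37.6 mm.
w/2f = 0.23537; arctan(0.23537) ≈ 13.2448°, so α ≈ 26.4895°.

26.490°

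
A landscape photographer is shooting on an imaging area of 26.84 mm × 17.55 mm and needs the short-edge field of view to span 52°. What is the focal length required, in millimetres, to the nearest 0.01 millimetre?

17.99 mm

From α = 2·arctan(h/2f) we get f = h / (2·tan(α/2)).
With h = 17.55 mm and α/2 = 26°, tan(α/2) ≈ 0.48773, so f ≈ 17.55 / 0.97547 ≈ 17.9914 mm.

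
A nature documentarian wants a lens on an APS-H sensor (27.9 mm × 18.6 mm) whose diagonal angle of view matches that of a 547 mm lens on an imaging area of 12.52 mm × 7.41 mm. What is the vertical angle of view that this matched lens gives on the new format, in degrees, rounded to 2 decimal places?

Sensor diagonal = √(12.52² + 7.41²) = √211.6585 ≈ 14.5485 mm.
Sensor diagonal = √(27.9² + 18.6²) = √1124.3700 ≈ 33.5316 mm.
Equal diagonal AOV ⇒ f₂ = f₁ · 33.5316/14.5485 = 547 × 2.30482 ≈ 1260.7358 mm.
Vertical AOV on the new format = 2·arctan(18.6 / (2 × 1260.7358)) = 2·arctan(0.00738) ≈ 0.8453°.

0.85°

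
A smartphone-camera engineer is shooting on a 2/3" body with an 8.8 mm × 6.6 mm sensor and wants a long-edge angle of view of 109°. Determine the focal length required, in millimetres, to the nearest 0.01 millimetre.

From α = 2·arctan(w/2f) we get f = w / (2·tan(α/2)).
With w = 8.8 mm and α/2 = 54.5°, tan(α/2) ≈ 1.40195, so f ≈ 8.8 / 2.80390 ≈ 3.1385 mm.

3.14 mm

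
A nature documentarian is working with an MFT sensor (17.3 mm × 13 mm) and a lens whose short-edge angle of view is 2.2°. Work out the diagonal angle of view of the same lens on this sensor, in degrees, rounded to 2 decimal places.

3.66°

From the short-edge AOV: f = 13 / (2·tan(1.1°)) = 13 / 0.03840 ≈ 338.5244 mm.
Sensor diagonal = √(17.3² + 13²) = √468.2900 ≈ 21.6400 mm.
Diagonal AOV = 2·arctan(21.6400 / (2 × 338.5244)) = 2·arctan(0.03196) ≈ 3.6614°.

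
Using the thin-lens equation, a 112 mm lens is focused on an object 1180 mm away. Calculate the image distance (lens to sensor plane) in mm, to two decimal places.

1/dᵢ = 1/f − 1/dₒ = 1/112 − 1/1180 = 0.0080811 mm⁻¹.
dᵢ = 1/0.0080811 ≈ 123.7453 mm.

123.75 mm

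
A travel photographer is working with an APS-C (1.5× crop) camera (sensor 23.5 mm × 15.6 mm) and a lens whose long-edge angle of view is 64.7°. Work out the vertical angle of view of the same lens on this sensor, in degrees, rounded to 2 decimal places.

45.61°

From the long-edge AOV: f = 23.5 / (2·tan(32.35°)) = 23.5 / 1.26679 ≈ 18.5508 mm.
Vertical AOV = 2·arctan(15.6 / (2 × 18.5508)) = 2·arctan(0.42047) ≈ 45.6103°.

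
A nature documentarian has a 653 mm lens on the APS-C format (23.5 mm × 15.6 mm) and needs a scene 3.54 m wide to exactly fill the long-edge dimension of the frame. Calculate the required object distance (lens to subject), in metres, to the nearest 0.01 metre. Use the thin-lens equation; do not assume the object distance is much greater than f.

99.02 m

W: 3.54 m = 3540 mm.
Magnification m = w/W = dᵢ/dₒ; combined with 1/f = 1/dₒ + 1/dᵢ this gives dₒ = f·(1 + W/w).
dₒ = 653 mm × (1 + 3540/23.5) = 653 × 151.6383 ≈ 99019.809 mm = 99.0198 m.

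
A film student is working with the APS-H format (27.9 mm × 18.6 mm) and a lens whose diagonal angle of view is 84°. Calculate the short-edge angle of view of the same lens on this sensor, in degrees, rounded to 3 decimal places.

Sensor diagonal = √(27.9² + 18.6²) = √1124.3700 ≈ 33.5316 mm.
From the diagonal AOV: f = 33.5316 / (2·tan(42°)) = 33.5316 / 1.80081 ≈ 18.6203 mm.
Short-edge AOV = 2·arctan(18.6 / (2 × 18.6203)) = 2·arctan(0.49945) ≈ 53.0801°.

53.080°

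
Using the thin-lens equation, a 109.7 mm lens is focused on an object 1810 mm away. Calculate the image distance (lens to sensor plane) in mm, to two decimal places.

1/dᵢ = 1/f − 1/dₒ = 1/109.7 − 1/1810 = 0.0085633 mm⁻¹.
dᵢ = 1/0.0085633 ≈ 116.7776 mm.

116.78 mm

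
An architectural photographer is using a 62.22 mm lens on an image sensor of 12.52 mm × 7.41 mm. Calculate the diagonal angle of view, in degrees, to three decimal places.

13.337°

Sensor diagonal = √(12.52² + 7.41²) = √211.6585 ≈ 14.5485 mm.
Angle of view α = 2·arctan(d/2f) with d = 14.5485 mm and f = 62.22 mm.
d/2f = 0.11691; arctan(0.11691) ≈ 6.6683°, so α ≈ 13.3365°.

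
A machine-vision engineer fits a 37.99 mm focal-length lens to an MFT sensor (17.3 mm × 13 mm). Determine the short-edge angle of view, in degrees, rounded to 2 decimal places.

19.42°

Angle of view α = 2·arctan(h/2f) with h = 13 mm and f = 37.99 mm.
h/2f = 0.17110; arctan(0.17110) ≈ 9.7092°, so α ≈ 19.4183°.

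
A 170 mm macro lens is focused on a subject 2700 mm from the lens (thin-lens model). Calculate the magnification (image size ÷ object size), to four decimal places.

0.0672×

Thin lens: 1/f = 1/dₒ + 1/dᵢ → 1/dᵢ = 1/170 − 1/2700 = 0.0055120 mm⁻¹, so dᵢ ≈ 181.4229 mm.
Magnification m = dᵢ/dₒ = 181.4229/2700 ≈ 0.06719.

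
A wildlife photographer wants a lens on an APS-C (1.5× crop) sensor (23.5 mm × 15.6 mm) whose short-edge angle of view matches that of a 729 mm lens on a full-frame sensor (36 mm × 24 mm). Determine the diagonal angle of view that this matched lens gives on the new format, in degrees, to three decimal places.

Equal short-edge AOV ⇒ f₂ = f₁ · 15.6/24 = 729 × 0.65000 ≈ 473.8500 mm.
Sensor diagonal = √(23.5² + 15.6²) = √795.6100 ≈ 28.2066 mm.
Diagonal AOV on the new format = 2·arctan(28.2066 / (2 × 473.8500)) = 2·arctan(0.02976) ≈ 3.4096°.

3.410°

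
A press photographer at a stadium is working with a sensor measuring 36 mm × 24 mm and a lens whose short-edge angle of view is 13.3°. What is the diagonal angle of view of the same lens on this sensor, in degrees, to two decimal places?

23.74°

From the short-edge AOV: f = 24 / (2·tan(6.65°)) = 24 / 0.23318 ≈ 102.9262 mm.
Sensor diagonal = √(36² + 24²) = √1872.0000 ≈ 43.2666 mm.
Diagonal AOV = 2·arctan(43.2666 / (2 × 102.9262)) = 2·arctan(0.21018) ≈ 23.7396°.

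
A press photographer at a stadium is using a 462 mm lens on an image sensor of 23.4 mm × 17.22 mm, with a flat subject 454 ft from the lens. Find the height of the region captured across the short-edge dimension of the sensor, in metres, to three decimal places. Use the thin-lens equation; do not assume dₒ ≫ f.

dₒ: 454 ft × 304.8 mm/ft = 138379.20 mm.
Similar triangles through the lens centre give W/dₒ = h/dᵢ; with 1/f = 1/dₒ + 1/dᵢ this gives W = h·(dₒ − f)/f.
W = 17.22 mm × (138379 − 462) / 462 = 17.22 × 298.5221 ≈ 5140.550 mm = 5.14055 m.

5.141 m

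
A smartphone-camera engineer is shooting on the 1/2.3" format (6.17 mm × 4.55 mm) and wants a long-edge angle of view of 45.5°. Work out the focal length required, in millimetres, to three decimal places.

7.357 mm

From α = 2·arctan(w/2f) we get f = w / (2·tan(α/2)).
With w = 6.17 mm and α/2 = 22.75°, tan(α/2) ≈ 0.41933, so f ≈ 6.17 / 0.83867 ≈ 7.3569 mm.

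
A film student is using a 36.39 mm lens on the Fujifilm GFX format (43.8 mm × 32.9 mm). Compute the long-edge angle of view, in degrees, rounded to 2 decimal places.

62.08°

Angle of view α = 2·arctan(w/2f) with w = 43.8 mm and f = 36.39 mm.
w/2f = 0.60181; arctan(0.60181) ≈ 31.0401°, so α ≈ 62.0802°.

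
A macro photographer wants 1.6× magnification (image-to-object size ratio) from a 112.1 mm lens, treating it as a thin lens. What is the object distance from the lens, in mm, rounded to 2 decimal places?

182.16 mm

With m = dᵢ/dₒ and 1/f = 1/dₒ + 1/dᵢ, substituting dᵢ = m·dₒ gives 1/f = (1 + 1/m)/dₒ, hence dₒ = f·(1 + 1/m).
dₒ = 112.1 × (1 + 1/1.6) = 112.1 × 1.62500 ≈ 182.162 mm.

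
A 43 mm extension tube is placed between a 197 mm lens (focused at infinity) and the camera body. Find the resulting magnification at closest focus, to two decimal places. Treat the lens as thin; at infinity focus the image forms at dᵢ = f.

0.22×

The tube moves the image plane from f to f + e, so dᵢ = 197 + 43 = 240 mm. Focus is achieved when 1/f = 1/dₒ + 1/dᵢ, giving dₒ = 1/(1/f − 1/(f+e)).
Magnification m = dᵢ/dₒ = (f+e)·(1/f − 1/(f+e)) = e/f = 43/197 ≈ 0.2183.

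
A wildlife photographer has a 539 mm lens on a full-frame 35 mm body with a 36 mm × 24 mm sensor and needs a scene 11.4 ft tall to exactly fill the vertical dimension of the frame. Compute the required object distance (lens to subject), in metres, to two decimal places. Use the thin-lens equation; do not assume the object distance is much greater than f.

78.58 m

W: 11.4 ft × 304.8 mm/ft = 3474.72 mm.
Magnification m = h/W = dᵢ/dₒ; combined with 1/f = 1/dₒ + 1/dᵢ this gives dₒ = f·(1 + W/h).
dₒ = 539 mm × (1 + 3474.72/24) = 539 × 145.7800 ≈ 78575.418 mm = 78.5754 m.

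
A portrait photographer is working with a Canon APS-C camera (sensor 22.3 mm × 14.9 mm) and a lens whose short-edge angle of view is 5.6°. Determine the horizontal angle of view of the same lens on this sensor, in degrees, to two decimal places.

8.37°

From the short-edge AOV: f = 14.9 / (2·tan(2.8°)) = 14.9 / 0.09782 ≈ 152.3263 mm.
Horizontal AOV = 2·arctan(22.3 / (2 × 152.3263)) = 2·arctan(0.07320) ≈ 8.3730°.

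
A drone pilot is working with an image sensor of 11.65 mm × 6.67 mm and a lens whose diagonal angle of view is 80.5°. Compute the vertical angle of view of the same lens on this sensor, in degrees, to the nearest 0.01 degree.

45.63°

Sensor diagonal = √(11.65² + 6.67²) = √180.2114 ≈ 13.4243 mm.
From the diagonal AOV: f = 13.4243 / (2·tan(40.25°)) = 13.4243 / 1.69312 ≈ 7.9287 mm.
Vertical AOV = 2·arctan(6.67 / (2 × 7.9287)) = 2·arctan(0.42062) ≈ 45.6256°.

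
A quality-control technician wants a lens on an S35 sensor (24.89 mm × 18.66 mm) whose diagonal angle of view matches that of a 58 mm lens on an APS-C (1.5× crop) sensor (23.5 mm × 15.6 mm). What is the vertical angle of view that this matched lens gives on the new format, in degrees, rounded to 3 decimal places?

Sensor diagonal = √(23.5² + 15.6²) = √795.6100 ≈ 28.2066 mm.
Sensor diagonal = √(24.89² + 18.66²) = √967.7077 ≈ 31.1080 mm.
Equal diagonal AOV ⇒ f₂ = f₁ · 31.1080/28.2066 = 58 × 1.10286 ≈ 63.9661 mm.
Vertical AOV on the new format = 2·arctan(18.66 / (2 × 63.9661)) = 2·arctan(0.14586) ≈ 16.5971°.

16.597°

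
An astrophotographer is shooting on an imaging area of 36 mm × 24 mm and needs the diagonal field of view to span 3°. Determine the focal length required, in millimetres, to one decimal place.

Sensor diagonal = √(36² + 24²) = √1872.0000 ≈ 43.2666 mm.
From α = 2·arctan(d/2f) we get f = d / (2·tan(α/2)).
With d = 43.2666 mm and α/2 = 1.5°, tan(α/2) ≈ 0.02619, so f ≈ 43.2666 / 0.05237 ≈ 826.1427 mm.

826.1 mm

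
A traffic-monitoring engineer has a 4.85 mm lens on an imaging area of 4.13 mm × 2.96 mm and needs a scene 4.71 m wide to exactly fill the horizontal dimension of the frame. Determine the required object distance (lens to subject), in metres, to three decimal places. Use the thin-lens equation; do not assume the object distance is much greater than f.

5.536 m

W: 4.71 m = 4710 mm.
Magnification m = w/W = dᵢ/dₒ; combined with 1/f = 1/dₒ + 1/dᵢ this gives dₒ = f·(1 + W/w).
dₒ = 4.85 mm × (1 + 4710/4.13) = 4.85 × 1141.4358 ≈ 5535.964 mm = 5.53596 m.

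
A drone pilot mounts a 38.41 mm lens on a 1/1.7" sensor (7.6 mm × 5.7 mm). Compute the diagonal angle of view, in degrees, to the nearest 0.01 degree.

Sensor diagonal = √(7.6² + 5.7²) = √90.2500 ≈ 9.5000 mm.
Angle of view α = 2·arctan(d/2f) with d = 9.5000 mm and f = 38.41 mm.
d/2f = 0.12367; arctan(0.12367) ≈ 7.0497°, so α ≈ 14.0995°.

14.10°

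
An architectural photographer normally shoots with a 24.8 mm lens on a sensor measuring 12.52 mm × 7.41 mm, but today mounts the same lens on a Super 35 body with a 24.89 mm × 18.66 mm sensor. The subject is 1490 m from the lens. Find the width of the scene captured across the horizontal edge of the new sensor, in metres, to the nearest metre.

The focal length stays 24.8 mm; the relevant sensor dimension is now w = 24.89 mm. Object distance dₒ = 1490 m = 1.49e+06 mm.
Thin-lens field width W = w·(dₒ − f)/f = 24.89 × (1.49e+06 − 24.8)/24.8 ≈ 1495382.368 mm = 1495.38 m.

1495 m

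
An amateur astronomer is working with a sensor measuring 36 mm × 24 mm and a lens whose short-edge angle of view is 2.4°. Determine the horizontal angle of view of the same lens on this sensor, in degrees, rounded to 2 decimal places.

3.60°

From the short-edge AOV: f = 24 / (2·tan(1.2°)) = 24 / 0.04189 ≈ 572.8740 mm.
Horizontal AOV = 2·arctan(36 / (2 × 572.8740)) = 2·arctan(0.03142) ≈ 3.5993°.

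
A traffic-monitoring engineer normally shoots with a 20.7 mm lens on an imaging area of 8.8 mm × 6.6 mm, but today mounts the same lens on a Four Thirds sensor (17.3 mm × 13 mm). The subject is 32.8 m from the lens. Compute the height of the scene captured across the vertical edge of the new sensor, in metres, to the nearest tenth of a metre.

20.6 m

The focal length stays 20.7 mm; the relevant sensor dimension is now h = 13 mm. Object distance dₒ = 32.8 m = 32800 mm.
Thin-lens field height W = h·(dₒ − f)/f = 13 × (32800 − 20.7)/20.7 ≈ 20586.034 mm = 20.586 m.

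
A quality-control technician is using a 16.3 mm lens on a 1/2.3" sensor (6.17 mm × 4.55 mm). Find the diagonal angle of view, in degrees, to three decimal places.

26.467°

Sensor diagonal = √(6.17² + 4.55²) = √58.7714 ≈ 7.6663 mm.
Angle of view α = 2·arctan(d/2f) with d = 7.6663 mm and f = 16.3 mm.
d/2f = 0.23516; arctan(0.23516) ≈ 13.2333°, so α ≈ 26.4666°.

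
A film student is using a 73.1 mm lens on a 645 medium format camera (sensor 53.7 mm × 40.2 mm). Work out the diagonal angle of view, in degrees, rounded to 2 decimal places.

49.29°

Sensor diagonal = √(53.7² + 40.2²) = √4499.7300 ≈ 67.0800 mm.
Angle of view α = 2·arctan(d/2f) with d = 67.0800 mm and f = 73.1 mm.
d/2f = 0.45882; arctan(0.45882) ≈ 24.6468°, so α ≈ 49.2936°.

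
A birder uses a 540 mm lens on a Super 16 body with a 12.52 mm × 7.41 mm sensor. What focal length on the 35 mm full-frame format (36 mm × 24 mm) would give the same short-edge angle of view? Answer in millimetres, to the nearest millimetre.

1749 mm

Equal angle of view means equal height/f ratio, so f₂ = f₁ · (height₂/height₁) = 540 × 24/7.41.
f₂ = 540 × 3.23887 ≈ 1748.988 mm.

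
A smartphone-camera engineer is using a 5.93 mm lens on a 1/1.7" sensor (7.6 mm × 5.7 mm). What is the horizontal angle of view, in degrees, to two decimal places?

65.30°

Angle of view α = 2·arctan(w/2f) with w = 7.6 mm and f = 5.93 mm.
w/2f = 0.64081; arctan(0.64081) ≈ 32.6521°, so α ≈ 65.3043°.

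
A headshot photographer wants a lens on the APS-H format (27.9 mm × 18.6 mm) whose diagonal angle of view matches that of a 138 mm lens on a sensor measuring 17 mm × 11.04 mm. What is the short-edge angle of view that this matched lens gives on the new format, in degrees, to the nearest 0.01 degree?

4.67°

Sensor diagonal = √(17² + 11.04²) = √410.8816 ≈ 20.2702 mm.
Sensor diagonal = √(27.9² + 18.6²) = √1124.3700 ≈ 33.5316 mm.
Equal diagonal AOV ⇒ f₂ = f₁ · 33.5316/20.2702 = 138 × 1.65423 ≈ 228.2839 mm.
Short-edge AOV on the new format = 2·arctan(18.6 / (2 × 228.2839)) = 2·arctan(0.04074) ≈ 4.6657°.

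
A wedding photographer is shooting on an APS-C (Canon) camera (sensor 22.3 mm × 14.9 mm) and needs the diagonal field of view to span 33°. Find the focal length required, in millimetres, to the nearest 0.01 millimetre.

Sensor diagonal = √(22.3² + 14.9²) = √719.3000 ≈ 26.8198 mm.
From α = 2·arctan(d/2f) we get f = d / (2·tan(α/2)).
With d = 26.8198 mm and α/2 = 16.5°, tan(α/2) ≈ 0.29621, so f ≈ 26.8198 / 0.59243 ≈ 45.2710 mm.

45.27 mm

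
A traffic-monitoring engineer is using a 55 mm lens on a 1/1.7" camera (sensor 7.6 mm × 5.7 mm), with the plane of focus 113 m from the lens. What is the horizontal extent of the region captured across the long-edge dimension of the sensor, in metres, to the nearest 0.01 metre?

15.61 m

dₒ: 113 m = 113000 mm.
Similar triangles through the lens centre give W/dₒ = w/dᵢ; with 1/f = 1/dₒ + 1/dᵢ this gives W = w·(dₒ − f)/f.
W = 7.6 mm × (113000 − 55) / 55 = 7.6 × 2053.5455 ≈ 15606.945 mm = 15.6069 m.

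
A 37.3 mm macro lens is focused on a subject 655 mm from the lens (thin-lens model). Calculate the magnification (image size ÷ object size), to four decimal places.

Thin lens: 1/f = 1/dₒ + 1/dᵢ → 1/dᵢ = 1/37.3 − 1/655 = 0.0252829 mm⁻¹, so dᵢ ≈ 39.5524 mm.
Magnification m = dᵢ/dₒ = 39.5524/655 ≈ 0.06039.

0.0604×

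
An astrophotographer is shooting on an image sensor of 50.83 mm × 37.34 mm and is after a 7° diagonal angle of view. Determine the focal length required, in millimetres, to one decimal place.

515.6 mm

Sensor diagonal = √(50.83² + 37.34²) = √3977.9645 ≈ 63.0711 mm.
From α = 2·arctan(d/2f) we get f = d / (2·tan(α/2)).
With d = 63.0711 mm and α/2 = 3.5°, tan(α/2) ≈ 0.06116, so f ≈ 63.0711 / 0.12233 ≈ 515.6017 mm.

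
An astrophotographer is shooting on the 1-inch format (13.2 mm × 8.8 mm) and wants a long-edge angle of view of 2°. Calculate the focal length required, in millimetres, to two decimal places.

378.11 mm

From α = 2·arctan(w/2f) we get f = w / (2·tan(α/2)).
With w = 13.2 mm and α/2 = 1°, tan(α/2) ≈ 0.01746, so f ≈ 13.2 / 0.03491 ≈ 378.1137 mm.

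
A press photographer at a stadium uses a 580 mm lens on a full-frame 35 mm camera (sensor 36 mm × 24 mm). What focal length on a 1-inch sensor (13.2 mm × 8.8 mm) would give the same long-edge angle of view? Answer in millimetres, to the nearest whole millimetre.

Equal angle of view means equal width/f ratio, so f₂ = f₁ · (width₂/width₁) = 580 × 13.2/36.
f₂ = 580 × 0.36667 ≈ 212.667 mm.

213 mm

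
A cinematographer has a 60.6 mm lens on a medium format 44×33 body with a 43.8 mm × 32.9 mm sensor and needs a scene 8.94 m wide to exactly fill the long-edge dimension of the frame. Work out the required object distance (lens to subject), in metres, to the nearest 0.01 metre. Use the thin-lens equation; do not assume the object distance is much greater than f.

12.43 m

W: 8.94 m = 8940 mm.
Magnification m = w/W = dᵢ/dₒ; combined with 1/f = 1/dₒ + 1/dᵢ this gives dₒ = f·(1 + W/w).
dₒ = 60.6 mm × (1 + 8940/43.8) = 60.6 × 205.1096 ≈ 12429.641 mm = 12.4296 m.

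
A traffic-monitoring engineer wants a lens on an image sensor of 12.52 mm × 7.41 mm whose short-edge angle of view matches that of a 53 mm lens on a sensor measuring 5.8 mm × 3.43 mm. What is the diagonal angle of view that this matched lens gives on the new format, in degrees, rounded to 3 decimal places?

Equal short-edge AOV ⇒ f₂ = f₁ · 7.41/3.43 = 53 × 2.16035 ≈ 114.4985 mm.
Sensor diagonal = √(12.52² + 7.41²) = √211.6585 ≈ 14.5485 mm.
Diagonal AOV on the new format = 2·arctan(14.5485 / (2 × 114.4985)) = 2·arctan(0.06353) ≈ 7.2704°.

7.270°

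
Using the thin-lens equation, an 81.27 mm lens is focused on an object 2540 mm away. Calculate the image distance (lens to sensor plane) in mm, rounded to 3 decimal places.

83.956 mm

1/dᵢ = 1/f − 1/dₒ = 1/81.27 − 1/2540 = 0.0119110 mm⁻¹.
dᵢ = 1/0.0119110 ≈ 83.9563 mm.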